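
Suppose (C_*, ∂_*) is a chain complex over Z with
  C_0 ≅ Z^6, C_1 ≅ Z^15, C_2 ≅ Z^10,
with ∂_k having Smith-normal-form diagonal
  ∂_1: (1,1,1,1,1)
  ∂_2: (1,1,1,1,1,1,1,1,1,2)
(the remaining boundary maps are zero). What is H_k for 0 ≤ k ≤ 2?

H_0 ≅ Z,  H_1 ≅ Z/2,  H_2 = 0.

H_0: b_0 = 6 − 0 − 5 = 1; torsion from ∂_1 factors > 1: none. So H_0 ≅ Z.
H_1: b_1 = 15 − 5 − 10 = 0; torsion from ∂_2 factors > 1: [2]. So H_1 ≅ Z/2.
H_2: b_2 = 10 − 10 − 0 = 0; torsion from ∂_3 factors > 1: none. So H_2 ≅ 0.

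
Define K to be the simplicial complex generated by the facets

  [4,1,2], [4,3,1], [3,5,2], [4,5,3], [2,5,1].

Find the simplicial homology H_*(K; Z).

H_0 = Z,  H_1 = Z,  H_2 = 0.

We work with the vertex ordering 1 < 2 < 3 < 4 < 5. The simplices of K, each written with vertices in increasing order, are:

  0-simplices (5): [1], [2], [3], [4], [5]
  1-simplices (10): [1,2], [1,3], [1,4], [1,5], [2,3], [2,4], [2,5], [3,4], [3,5], [4,5]
  2-simplices (5): [1,2,4], [1,2,5], [1,3,4], [2,3,5], [3,4,5]

so the chain groups are C_0 ≅ Z^5, C_1 ≅ Z^10, C_2 ≅ Z^5.

∂_1: C_1 → C_0 sends each edge [p,q] (with p < q) to q − p. For instance
  ∂[1,2] = [2] − [1].
This gives a 5×10 integer matrix of rank 4; reducing to Smith normal form yields diagonal entries (1,1,1,1).

∂_2: C_2 → C_1 sends each 2-simplex [p,q,r] to [q,r] − [p,r] + [p,q]. For instance
  ∂[1,3,4] = [3,4] − [1,4] + [1,3],
  ∂[2,3,5] = [3,5] − [2,5] + [2,3].
As a 10×5 matrix over Z this has rank 5, with invariant factors (1,1,1,1,1).

From H_k ≅ ker(∂_k) / im(∂_{k+1}) we obtain:

  H_0: rank C_0 − rank ∂_1 = 5 − 4 = 1, and the invariant factors of ∂_1 are all 1, so H_0 ≅ Z.
  H_1: rank ker ∂_1 − rank ∂_2 = (10 − 4) − 5 = 1, and the invariant factors of ∂_2 are all 1, so H_1 ≅ Z.
  H_2: rank ker ∂_2 − rank ∂_3 = (5 − 5) − 0 = 0, and there is no ∂_3, so H_2 ≅ 0.

As a check, the Euler characteristic is 5 − 10 + 5 = 0, which agrees with 1 − 1 + 0 = 0.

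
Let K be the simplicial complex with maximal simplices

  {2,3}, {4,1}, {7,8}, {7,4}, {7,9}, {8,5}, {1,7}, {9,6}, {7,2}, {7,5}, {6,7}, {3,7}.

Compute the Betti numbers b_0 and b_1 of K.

b_0 = 1, b_1 = 4.

Order the vertices as 1 < 2 < 3 < 4 < 5 < 6 < 7 < 8 < 9. Listing each simplex with vertices in this order, K has dimension 1 with simplices:

  0-simplices (9): [1], [2], [3], [4], [5], [6], [7], [8], [9]
  1-simplices (12): [1,4], [1,7], [2,3], [2,7], [3,7], [4,7], [5,7], [5,8], [6,7], [6,9], [7,8], [7,9]

Hence C_0 ≅ Z^9, C_1 ≅ Z^12.

Boundary ∂_1: C_1 → C_0 maps an edge to its endpoints' difference, ∂[p,q] = q − p.
As a 9×12 matrix over Z this has rank 8, with invariant factors (1,1,1,1,1,1,1,1).

From H_k ≅ ker(∂_k) / im(∂_{k+1}) we obtain:

  H_0: rank C_0 − rank ∂_1 = 9 − 8 = 1, and the invariant factors of ∂_1 are all 1, so H_0 ≅ Z.
  H_1: rank ker ∂_1 − rank ∂_2 = (12 − 8) − 0 = 4, and there is no ∂_2, so H_1 ≅ Z^4.

As a check, the Euler characteristic is 9 − 12 = -3, which agrees with 1 − 4 = -3.

Hence the Betti numbers are b_0 = 1, b_1 = 4.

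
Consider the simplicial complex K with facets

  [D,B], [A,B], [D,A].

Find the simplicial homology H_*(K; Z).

Take the total order A < B < D on the vertex set. Then K (dimension 1) consists of the simplices:

  0-simplices (3): A, B, D
  1-simplices (3): AB, AD, BD

Hence C_0 ≅ Z^3, C_1 ≅ Z^3.

The boundary map ∂_1: C_1 → C_0 maps an edge to its endpoints' difference, ∂[p,q] = q − p. For instance
  ∂AD = D − A.
As a 3×3 matrix over Z this has rank 2, with invariant factors (1,1).

Reading off H_k = ker ∂_k / im ∂_{k+1}:

  H_0: rank C_0 − rank ∂_1 = 3 − 2 = 1, and the invariant factors of ∂_1 are all 1, so H_0 = Z.
  H_1: rank ker ∂_1 − rank ∂_2 = (3 − 2) − 0 = 1, and there is no ∂_2, so H_1 = Z.

As a check, the Euler characteristic is 3 − 3 = 0, which agrees with 1 − 1 = 0.

H_0 ≅ Z,  H_1 ≅ Z.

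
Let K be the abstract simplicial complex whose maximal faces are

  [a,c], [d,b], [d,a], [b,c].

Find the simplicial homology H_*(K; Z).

Order the vertices as a < b < c < d. Listing each simplex with vertices in this order, K has dimension 1 with simplices:

  0-simplices (4): a, b, c, d
  1-simplices (4): ac, ad, bc, bd

so the chain groups are C_0 ≅ Z^4, C_1 ≅ Z^4.

Boundary ∂_1: C_1 → C_0 sends each edge [p,q] (with p < q) to q − p. For instance
  ∂ac = c − a.
The resulting 4×4 matrix has rank 3, and its Smith normal form has invariant factors (1,1,1).

Now H_k = ker ∂_k / im ∂_{k+1}, so:

  H_0: rank C_0 − rank ∂_1 = 4 − 3 = 1, and the invariant factors of ∂_1 are all 1, so H_0 = Z.
  H_1: rank ker ∂_1 − rank ∂_2 = (4 − 3) − 0 = 1, and there is no ∂_2, so H_1 = Z.

As a check, the Euler characteristic is 4 − 4 = 0, which agrees with 1 − 1 = 0.

H_0 = Z,  H_1 = Z.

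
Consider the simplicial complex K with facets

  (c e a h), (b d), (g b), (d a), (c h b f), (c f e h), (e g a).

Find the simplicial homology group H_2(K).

H_2 ≅ 0.

Order the vertices as a < b < c < d < e < f < g < h. Listing each simplex with vertices in this order, K has dimension 3 with simplices:

  0-simplices (8): a, b, c, d, e, f, g, h
  1-simplices (17): ac, ad, ae, ag, ah, bc, bd, bf, bg, bh, ce, cf, ch, ef, eg, eh, fh
  2-simplices (11): ace, ach, aeg, aeh, bcf, bch, bfh, cef, ceh, cfh, efh
  3-simplices (3): aceh, bcfh, cefh

so the chain groups are C_0 ≅ Z^8, C_1 ≅ Z^17, C_2 ≅ Z^11, C_3 ≅ Z^3.

Boundary ∂_1: C_1 → C_0 sends each edge [p,q] (with p < q) to q − p. For instance
  ∂fh = h − f.
The 8×17 boundary matrix has rank 7 and Smith normal form diag(1,1,1,1,1,1,1).

Boundary ∂_2: C_2 → C_1 sends each 2-simplex [p,q,r] to [q,r] − [p,r] + [p,q]. For instance
  ∂cef = ef − cf + ce,
  ∂aeh = eh − ah + ae.
This gives a 17×11 integer matrix of rank 8; reducing to Smith normal form yields diagonal entries (1,1,1,1,1,1,1,1).

The boundary map ∂_3: C_3 → C_2 sends each 3-simplex σ to the alternating sum Σ_i (−1)^i (σ with its i-th vertex removed). For instance
  ∂aceh = ceh − aeh + ach − ace,
  ∂bcfh = cfh − bfh + bch − bcf.
As a 11×3 matrix over Z this has rank 3, with invariant factors (1,1,1).

From H_k ≅ ker(∂_k) / im(∂_{k+1}) we obtain:

  H_2: rank ker ∂_2 − rank ∂_3 = (11 − 8) − 3 = 0, and the invariant factors of ∂_3 are all 1, so H_2 ≅ 0.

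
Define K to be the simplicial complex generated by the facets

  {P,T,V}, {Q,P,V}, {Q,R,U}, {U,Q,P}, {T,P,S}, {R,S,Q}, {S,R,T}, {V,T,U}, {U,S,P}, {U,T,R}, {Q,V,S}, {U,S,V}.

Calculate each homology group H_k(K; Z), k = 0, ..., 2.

We work with the vertex ordering P < Q < R < S < T < U < V. The simplices of K, each written with vertices in increasing order, are:

  0-simplices (7): P, Q, R, S, T, U, V
  1-simplices (18): PQ, PS, PT, PU, PV, QR, QS, QU, QV, RS, RT, RU, ST, SU, SV, TU, TV, UV
  2-simplices (12): PQU, PQV, PST, PSU, PTV, QRS, QRU, QSV, RST, RTU, SUV, TUV

so the chain groups are C_0 ≅ Z^7, C_1 ≅ Z^18, C_2 ≅ Z^12.

Boundary ∂_1: C_1 → C_0 is given by ∂[p,q] = [q] − [p]. For instance
  ∂RT = T − R.
The 7×18 boundary matrix has rank 6 and Smith normal form diag(1,1,1,1,1,1).

Boundary ∂_2: C_2 → C_1 maps a triangle to the signed sum of its edges. For instance
  ∂RST = ST − RT + RS,
  ∂RTU = TU − RU + RT.
This gives a 18×12 integer matrix of rank 12; reducing to Smith normal form yields diagonal entries (1,1,1,1,1,1,1,1,1,1,1,2).

Now H_k = ker ∂_k / im ∂_{k+1}, so:

  H_0: rank C_0 − rank ∂_1 = 7 − 6 = 1, and the invariant factors of ∂_1 are all 1, so H_0 = Z.
  H_1: rank ker ∂_1 − rank ∂_2 = (18 − 6) − 12 = 0, and ∂_2 has invariant factor 2 > 1, so H_1 = Z/2.
  H_2: rank ker ∂_2 − rank ∂_3 = (12 − 12) − 0 = 0, and there is no ∂_3, so H_2 = 0.

As a check, the Euler characteristic is 7 − 18 + 12 = 1, which agrees with 1 − 0 + 0 = 1.
(K is a triangulation of the real projective plane RP^2.)

H_0 ≅ Z,  H_1 ≅ Z/2,  H_2 = 0.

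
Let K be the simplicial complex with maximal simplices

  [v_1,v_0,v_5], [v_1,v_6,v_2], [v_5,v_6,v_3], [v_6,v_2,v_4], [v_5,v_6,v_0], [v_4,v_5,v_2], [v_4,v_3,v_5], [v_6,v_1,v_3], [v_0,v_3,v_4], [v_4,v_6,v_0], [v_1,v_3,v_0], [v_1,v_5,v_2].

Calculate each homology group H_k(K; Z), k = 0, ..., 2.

We work with the vertex ordering v_0 < v_1 < v_2 < v_3 < v_4 < v_5 < v_6. The simplices of K, each written with vertices in increasing order, are:

  0-simplices (7): [v_0], [v_1], [v_2], [v_3], [v_4], [v_5], [v_6]
  1-simplices (18): (18 of them)
  2-simplices (12): (12 of them)

giving chain groups C_0 ≅ Z^7, C_1 ≅ Z^18, C_2 ≅ Z^12.

The boundary map ∂_1: C_1 → C_0 sends each edge [p,q] (with p < q) to q − p.
The 7×18 boundary matrix has rank 6 and Smith normal form diag(1,1,1,1,1,1).

Boundary ∂_2: C_2 → C_1 acts by ∂[p,q,r] = [q,r] − [p,r] + [p,q]. For instance
  ∂[v_0,v_1,v_5] = [v_1,v_5] − [v_0,v_5] + [v_0,v_1],
  ∂[v_1,v_2,v_5] = [v_2,v_5] − [v_1,v_5] + [v_1,v_2].
The 18×12 boundary matrix has rank 12 and Smith normal form diag(1,1,1,1,1,1,1,1,1,1,1,2).

From H_k ≅ ker(∂_k) / im(∂_{k+1}) we obtain:

  H_0: rank C_0 − rank ∂_1 = 7 − 6 = 1, and the invariant factors of ∂_1 are all 1, so H_0 ≅ Z.
  H_1: rank ker ∂_1 − rank ∂_2 = (18 − 6) − 12 = 0, and ∂_2 has invariant factor 2 > 1, so H_1 ≅ Z/2.
  H_2: rank ker ∂_2 − rank ∂_3 = (12 − 12) − 0 = 0, and there is no ∂_3, so H_2 ≅ 0.

H_0 = Z,  H_1 = Z/2,  H_2 = 0.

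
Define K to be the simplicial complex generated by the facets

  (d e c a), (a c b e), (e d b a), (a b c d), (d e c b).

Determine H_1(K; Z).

K has 5 vertices, 10 edges, 10 triangles, 5 3-simplices.
rank ∂_1 = 4, rank ∂_2 = 6 ⇒ b_1 = 10 − 4 − 6 = 0; all invariant factors of ∂_2 are 1 so no torsion. So H_1 ≅ 0.

H_1 ≅ 0.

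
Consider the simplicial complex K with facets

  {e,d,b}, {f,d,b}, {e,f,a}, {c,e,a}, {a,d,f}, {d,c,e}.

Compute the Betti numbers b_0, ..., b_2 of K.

b_0 = 1, b_1 = 1, b_2 = 0.

Fix the vertex order a < b < c < d < e < f and write every simplex with vertices in increasing order. Then dim K = 2 and the simplices of K are:

  0-simplices (6): a, b, c, d, e, f
  1-simplices (12): ac, ad, ae, af, bd, be, bf, cd, ce, de, df, ef
  2-simplices (6): ace, adf, aef, bde, bdf, cde

giving chain groups C_0 ≅ Z^6, C_1 ≅ Z^12, C_2 ≅ Z^6.

∂_1: C_1 → C_0 sends each edge [p,q] (with p < q) to q − p. For instance
  ∂de = e − d.
As a 6×12 matrix over Z this has rank 5, with invariant factors (1,1,1,1,1).

The boundary map ∂_2: C_2 → C_1 acts by ∂[p,q,r] = [q,r] − [p,r] + [p,q]. For instance
  ∂ace = ce − ae + ac,
  ∂aef = ef − af + ae.
As a 12×6 matrix over Z this has rank 6, with invariant factors (1,1,1,1,1,1).

Now H_k = ker ∂_k / im ∂_{k+1}, so:

  H_0: rank C_0 − rank ∂_1 = 6 − 5 = 1, and the invariant factors of ∂_1 are all 1, so H_0 ≅ Z.
  H_1: rank ker ∂_1 − rank ∂_2 = (12 − 5) − 6 = 1, and the invariant factors of ∂_2 are all 1, so H_1 ≅ Z.
  H_2: rank ker ∂_2 − rank ∂_3 = (6 − 6) − 0 = 0, and there is no ∂_3, so H_2 ≅ 0.

Hence the Betti numbers are b_0 = 1, b_1 = 1, b_2 = 0.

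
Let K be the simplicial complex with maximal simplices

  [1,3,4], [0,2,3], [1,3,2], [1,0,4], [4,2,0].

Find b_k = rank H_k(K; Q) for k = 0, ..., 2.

b_0 = 1, b_1 = 1, b_2 = 0.

K has 5 vertices, 10 edges, 5 triangles.
rank ∂_0 = 0, rank ∂_1 = 4 ⇒ b_0 = 5 − 0 − 4 = 1; all invariant factors of ∂_1 are 1 so no torsion. So H_0 = Z.
rank ∂_1 = 4, rank ∂_2 = 5 ⇒ b_1 = 10 − 4 − 5 = 1; all invariant factors of ∂_2 are 1 so no torsion. So H_1 = Z.
rank ∂_2 = 5, rank ∂_3 = 0 ⇒ b_2 = 5 − 5 − 0 = 0. So H_2 = 0.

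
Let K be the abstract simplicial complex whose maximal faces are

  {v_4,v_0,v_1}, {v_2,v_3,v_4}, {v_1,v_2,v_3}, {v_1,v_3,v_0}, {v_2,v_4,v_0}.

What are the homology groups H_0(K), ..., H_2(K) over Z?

Take the total order v_0 < v_1 < v_2 < v_3 < v_4 on the vertex set. Then K (dimension 2) consists of the simplices:

  0-simplices (5): [v_0], [v_1], [v_2], [v_3], [v_4]
  1-simplices (10): [v_0,v_1], [v_0,v_2], [v_0,v_3], [v_0,v_4], [v_1,v_2], [v_1,v_3], [v_1,v_4], [v_2,v_3], [v_2,v_4], [v_3,v_4]
  2-simplices (5): [v_0,v_1,v_3], [v_0,v_1,v_4], [v_0,v_2,v_4], [v_1,v_2,v_3], [v_2,v_3,v_4]

Hence C_0 ≅ Z^5, C_1 ≅ Z^10, C_2 ≅ Z^5.

The boundary map ∂_1: C_1 → C_0 sends each edge [p,q] (with p < q) to q − p. For instance
  ∂[v_3,v_4] = [v_4] − [v_3].
The 5×10 boundary matrix has rank 4 and Smith normal form diag(1,1,1,1).

Boundary ∂_2: C_2 → C_1 acts by ∂[p,q,r] = [q,r] − [p,r] + [p,q]. For instance
  ∂[v_0,v_1,v_3] = [v_1,v_3] − [v_0,v_3] + [v_0,v_1],
  ∂[v_0,v_1,v_4] = [v_1,v_4] − [v_0,v_4] + [v_0,v_1].
The 10×5 boundary matrix has rank 5 and Smith normal form diag(1,1,1,1,1).

Now H_k = ker ∂_k / im ∂_{k+1}, so:

  H_0: rank C_0 − rank ∂_1 = 5 − 4 = 1, and the invariant factors of ∂_1 are all 1, so H_0 = Z.
  H_1: rank ker ∂_1 − rank ∂_2 = (10 − 4) − 5 = 1, and the invariant factors of ∂_2 are all 1, so H_1 = Z.
  H_2: rank ker ∂_2 − rank ∂_3 = (5 − 5) − 0 = 0, and there is no ∂_3, so H_2 = 0.

(K is a triangulation of the Möbius band.)

H_0 = Z,  H_1 = Z,  H_2 = 0.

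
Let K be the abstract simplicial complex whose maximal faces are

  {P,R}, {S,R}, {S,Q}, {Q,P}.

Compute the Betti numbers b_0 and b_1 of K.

b_0 = 1, b_1 = 1.

K has 4 vertices, 4 edges.
rank ∂_0 = 0, rank ∂_1 = 3 ⇒ b_0 = 4 − 0 − 3 = 1; all invariant factors of ∂_1 are 1 so no torsion. So H_0 = Z.
rank ∂_1 = 3, rank ∂_2 = 0 ⇒ b_1 = 4 − 3 − 0 = 1. So H_1 = Z.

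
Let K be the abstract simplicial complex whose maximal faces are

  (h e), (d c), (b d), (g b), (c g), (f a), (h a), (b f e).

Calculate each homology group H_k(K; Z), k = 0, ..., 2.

Fix the vertex order a < b < c < d < e < f < g < h and write every simplex with vertices in increasing order. Then dim K = 2 and the simplices of K are:

  0-simplices (8): a, b, c, d, e, f, g, h
  1-simplices (10): af, ah, bd, be, bf, bg, cd, cg, ef, eh
  2-simplices (1): bef

Hence C_0 ≅ Z^8, C_1 ≅ Z^10, C_2 ≅ Z^1.

∂_1: C_1 → C_0 sends each edge [p,q] (with p < q) to q − p. For instance
  ∂eh = h − e.
The 8×10 boundary matrix has rank 7 and Smith normal form diag(1,1,1,1,1,1,1).

∂_2: C_2 → C_1 acts by ∂[p,q,r] = [q,r] − [p,r] + [p,q]. For instance
  ∂bef = ef − bf + be.
As a 10×1 matrix over Z this has rank 1, with invariant factors (1).

From H_k ≅ ker(∂_k) / im(∂_{k+1}) we obtain:

  H_0: rank C_0 − rank ∂_1 = 8 − 7 = 1, and the invariant factors of ∂_1 are all 1, so H_0 = Z.
  H_1: rank ker ∂_1 − rank ∂_2 = (10 − 7) − 1 = 2, and the invariant factors of ∂_2 are all 1, so H_1 = Z^2.
  H_2: rank ker ∂_2 − rank ∂_3 = (1 − 1) − 0 = 0, and there is no ∂_3, so H_2 = 0.

H_0 = Z,  H_1 = Z^2,  H_2 = 0.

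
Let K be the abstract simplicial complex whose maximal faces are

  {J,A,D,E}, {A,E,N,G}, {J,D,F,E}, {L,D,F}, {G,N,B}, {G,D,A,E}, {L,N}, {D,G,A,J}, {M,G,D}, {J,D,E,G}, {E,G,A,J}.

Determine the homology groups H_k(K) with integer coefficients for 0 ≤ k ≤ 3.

Fix the vertex order A < B < D < E < F < G < J < L < M < N and write every simplex with vertices in increasing order. Then dim K = 3 and the simplices of K are:

  0-simplices (10): A, B, D, E, F, G, J, L, M, N
  1-simplices (23): AD, AE, AG, AJ, AN, BG, BN, DE, DF, DG, DJ, DL, DM, EF, EG, EJ, EN, FJ, FL, GJ, GM, GN, LN
  2-simplices (19): ADE, ADG, ADJ, AEG, AEJ, AEN, AGJ, AGN, BGN, DEF, DEG, DEJ, DFJ, DFL, DGJ, DGM, EFJ, EGJ, EGN
  3-simplices (7): ADEG, ADEJ, ADGJ, AEGJ, AEGN, DEFJ, DEGJ

Hence C_0 ≅ Z^10, C_1 ≅ Z^23, C_2 ≅ Z^19, C_3 ≅ Z^7.

Boundary ∂_1: C_1 → C_0 is given by ∂[p,q] = [q] − [p]. For instance
  ∂DM = M − D.
The 10×23 boundary matrix has rank 9 and Smith normal form diag(1,1,1,1,1,1,1,1,1).

Boundary ∂_2: C_2 → C_1 sends each 2-simplex [p,q,r] to [q,r] − [p,r] + [p,q]. For instance
  ∂DEJ = EJ − DJ + DE,
  ∂DEG = EG − DG + DE.
The resulting 23×19 matrix has rank 13, and its Smith normal form has invariant factors (1,1,1,1,1,1,1,1,1,1,1,1,1).

The boundary map ∂_3: C_3 → C_2 sends each 3-simplex σ to the alternating sum Σ_i (−1)^i (σ with its i-th vertex removed). For instance
  ∂ADGJ = DGJ − AGJ + ADJ − ADG,
  ∂AEGN = EGN − AGN + AEN − AEG.
As a 19×7 matrix over Z this has rank 6, with invariant factors (1,1,1,1,1,1).

From H_k ≅ ker(∂_k) / im(∂_{k+1}) we obtain:

  H_0: rank C_0 − rank ∂_1 = 10 − 9 = 1, and the invariant factors of ∂_1 are all 1, so H_0 ≅ Z.
  H_1: rank ker ∂_1 − rank ∂_2 = (23 − 9) − 13 = 1, and the invariant factors of ∂_2 are all 1, so H_1 ≅ Z.
  H_2: rank ker ∂_2 − rank ∂_3 = (19 − 13) − 6 = 0, and the invariant factors of ∂_3 are all 1, so H_2 ≅ 0.
  H_3: rank ker ∂_3 − rank ∂_4 = (7 − 6) − 0 = 1, and there is no ∂_4, so H_3 ≅ Z.

H_0 ≅ Z,  H_1 ≅ Z,  H_2 = 0,  H_3 ≅ Z.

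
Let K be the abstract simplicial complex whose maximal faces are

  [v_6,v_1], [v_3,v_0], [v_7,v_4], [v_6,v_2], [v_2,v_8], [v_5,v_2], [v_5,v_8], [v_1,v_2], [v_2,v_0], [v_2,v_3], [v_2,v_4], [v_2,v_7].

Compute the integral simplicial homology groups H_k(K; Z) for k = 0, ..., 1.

Fix the vertex order v_0 < v_1 < v_2 < v_3 < v_4 < v_5 < v_6 < v_7 < v_8 and write every simplex with vertices in increasing order. Then dim K = 1 and the simplices of K are:

  0-simplices (9): [v_0], [v_1], [v_2], [v_3], [v_4], [v_5], [v_6], [v_7], [v_8]
  1-simplices (12): [v_0,v_2], [v_0,v_3], [v_1,v_2], [v_1,v_6], [v_2,v_3], [v_2,v_4], [v_2,v_5], [v_2,v_6], [v_2,v_7], [v_2,v_8], [v_4,v_7], [v_5,v_8]

giving chain groups C_0 ≅ Z^9, C_1 ≅ Z^12.

The boundary map ∂_1: C_1 → C_0 is given by ∂[p,q] = [q] − [p]. For instance
  ∂[v_0,v_3] = [v_3] − [v_0].
As a 9×12 matrix over Z this has rank 8, with invariant factors (1,1,1,1,1,1,1,1).

Computing H_k = (kernel of ∂_k) / (image of ∂_{k+1}):

  H_0: rank C_0 − rank ∂_1 = 9 − 8 = 1, and the invariant factors of ∂_1 are all 1, so H_0 = Z.
  H_1: rank ker ∂_1 − rank ∂_2 = (12 − 8) − 0 = 4, and there is no ∂_2, so H_1 = Z^4.

(K is a triangulation of a wedge of 4 circles.)

H_0 = Z,  H_1 = Z^4.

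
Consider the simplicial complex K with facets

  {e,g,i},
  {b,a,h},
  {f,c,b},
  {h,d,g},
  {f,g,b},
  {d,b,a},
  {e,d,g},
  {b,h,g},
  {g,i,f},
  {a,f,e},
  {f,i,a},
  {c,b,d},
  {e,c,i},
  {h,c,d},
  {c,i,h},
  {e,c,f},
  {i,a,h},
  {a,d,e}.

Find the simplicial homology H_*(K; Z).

Order the vertices as a < b < c < d < e < f < g < h < i. Listing each simplex with vertices in this order, K has dimension 2 with simplices:

  0-simplices (9): a, b, c, d, e, f, g, h, i
  1-simplices (27): ab, ad, ae, af, ah, ai, bc, bd, bf, bg, bh, cd, ce, cf, ch, ci, de, dg, dh, ef, eg, ei, fg, fi, gh, gi, hi
  2-simplices (18): abd, abh, ade, aef, afi, ahi, bcd, bcf, bfg, bgh, cdh, cef, cei, chi, deg, dgh, egi, fgi

Hence C_0 ≅ Z^9, C_1 ≅ Z^27, C_2 ≅ Z^18.

Boundary ∂_1: C_1 → C_0 maps an edge to its endpoints' difference, ∂[p,q] = q − p. For instance
  ∂hi = i − h.
This gives a 9×27 integer matrix of rank 8; reducing to Smith normal form yields diagonal entries (1,1,1,1,1,1,1,1).

Boundary ∂_2: C_2 → C_1 sends each 2-simplex [p,q,r] to [q,r] − [p,r] + [p,q]. For instance
  ∂bfg = fg − bg + bf,
  ∂bcf = cf − bf + bc.
This gives a 27×18 integer matrix of rank 18; reducing to Smith normal form yields diagonal entries (1,1,1,1,1,1,1,1,1,1,1,1,1,1,1,1,1,2).

Computing H_k = (kernel of ∂_k) / (image of ∂_{k+1}):

  H_0: rank C_0 − rank ∂_1 = 9 − 8 = 1, and the invariant factors of ∂_1 are all 1, so H_0 = Z.
  H_1: rank ker ∂_1 − rank ∂_2 = (27 − 8) − 18 = 1, and ∂_2 has invariant factor 2 > 1, so H_1 = Z ⊕ Z/2.
  H_2: rank ker ∂_2 − rank ∂_3 = (18 − 18) − 0 = 0, and there is no ∂_3, so H_2 = 0.

(K is a triangulation of the Klein bottle.)

H_0 = Z,  H_1 = Z ⊕ Z/2,  H_2 = 0.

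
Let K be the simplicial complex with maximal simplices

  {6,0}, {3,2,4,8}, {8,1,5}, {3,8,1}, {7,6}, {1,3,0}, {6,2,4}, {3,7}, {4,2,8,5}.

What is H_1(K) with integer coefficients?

H_1 = Z^2.

Fix the vertex order 0 < 1 < 2 < 3 < 4 < 5 < 6 < 7 < 8 and write every simplex with vertices in increasing order. Then dim K = 3 and the simplices of K are:

  0-simplices (9): [0], [1], [2], [3], [4], [5], [6], [7], [8]
  1-simplices (19): [0,1], [0,3], [0,6], [1,3], [1,5], [1,8], [2,3], [2,4], [2,5], [2,6], [2,8], [3,4], [3,7], [3,8], [4,5], [4,6], [4,8], [5,8], [6,7]
  2-simplices (11): [0,1,3], [1,3,8], [1,5,8], [2,3,4], [2,3,8], [2,4,5], [2,4,6], [2,4,8], [2,5,8], [3,4,8], [4,5,8]
  3-simplices (2): [2,3,4,8], [2,4,5,8]

Hence C_0 ≅ Z^9, C_1 ≅ Z^19, C_2 ≅ Z^11, C_3 ≅ Z^2.

The boundary map ∂_1: C_1 → C_0 sends each edge [p,q] (with p < q) to q − p.
The 9×19 boundary matrix has rank 8 and Smith normal form diag(1,1,1,1,1,1,1,1).

Boundary ∂_2: C_2 → C_1 maps a triangle to the signed sum of its edges. For instance
  ∂[2,4,8] = [4,8] − [2,8] + [2,4],
  ∂[2,4,5] = [4,5] − [2,5] + [2,4].
The resulting 19×11 matrix has rank 9, and its Smith normal form has invariant factors (1,1,1,1,1,1,1,1,1).

The boundary map ∂_3: C_3 → C_2 sends each 3-simplex σ to the alternating sum Σ_i (−1)^i (σ with its i-th vertex removed). For instance
  ∂[2,4,5,8] = [4,5,8] − [2,5,8] + [2,4,8] − [2,4,5],
  ∂[2,3,4,8] = [3,4,8] − [2,4,8] + [2,3,8] − [2,3,4].
The resulting 11×2 matrix has rank 2, and its Smith normal form has invariant factors (1,1).

From H_k ≅ ker(∂_k) / im(∂_{k+1}) we obtain:

  H_1: rank ker ∂_1 − rank ∂_2 = (19 − 8) − 9 = 2, and the invariant factors of ∂_2 are all 1, so H_1 = Z^2.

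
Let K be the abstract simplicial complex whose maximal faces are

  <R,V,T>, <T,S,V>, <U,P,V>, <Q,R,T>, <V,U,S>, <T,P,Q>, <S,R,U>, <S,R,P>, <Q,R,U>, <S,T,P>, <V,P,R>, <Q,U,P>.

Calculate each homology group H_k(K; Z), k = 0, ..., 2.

Order the vertices as P < Q < R < S < T < U < V. Listing each simplex with vertices in this order, K has dimension 2 with simplices:

  0-simplices (7): P, Q, R, S, T, U, V
  1-simplices (18): PQ, PR, PS, PT, PU, PV, QR, QT, QU, RS, RT, RU, RV, ST, SU, SV, TV, UV
  2-simplices (12): PQT, PQU, PRS, PRV, PST, PUV, QRT, QRU, RSU, RTV, STV, SUV

so the chain groups are C_0 ≅ Z^7, C_1 ≅ Z^18, C_2 ≅ Z^12.

∂_1: C_1 → C_0 maps an edge to its endpoints' difference, ∂[p,q] = q − p.
The resulting 7×18 matrix has rank 6, and its Smith normal form has invariant factors (1,1,1,1,1,1).

The boundary map ∂_2: C_2 → C_1 acts by ∂[p,q,r] = [q,r] − [p,r] + [p,q]. For instance
  ∂PQT = QT − PT + PQ,
  ∂SUV = UV − SV + SU.
The 18×12 boundary matrix has rank 12 and Smith normal form diag(1,1,1,1,1,1,1,1,1,1,1,2).

Reading off H_k = ker ∂_k / im ∂_{k+1}:

  H_0: rank C_0 − rank ∂_1 = 7 − 6 = 1, and the invariant factors of ∂_1 are all 1, so H_0 = Z.
  H_1: rank ker ∂_1 − rank ∂_2 = (18 − 6) − 12 = 0, and ∂_2 has invariant factor 2 > 1, so H_1 = Z/2.
  H_2: rank ker ∂_2 − rank ∂_3 = (12 − 12) − 0 = 0, and there is no ∂_3, so H_2 = 0.

As a check, the Euler characteristic is 7 − 18 + 12 = 1, which agrees with 1 − 0 + 0 = 1.

H_0 = Z,  H_1 = Z/2,  H_2 = 0.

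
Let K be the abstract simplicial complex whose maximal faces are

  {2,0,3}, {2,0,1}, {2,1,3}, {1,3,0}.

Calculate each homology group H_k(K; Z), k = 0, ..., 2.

Fix the vertex order 0 < 1 < 2 < 3 and write every simplex with vertices in increasing order. Then dim K = 2 and the simplices of K are:

  0-simplices (4): [0], [1], [2], [3]
  1-simplices (6): [0,1], [0,2], [0,3], [1,2], [1,3], [2,3]
  2-simplices (4): [0,1,2], [0,1,3], [0,2,3], [1,2,3]

so the chain groups are C_0 ≅ Z^4, C_1 ≅ Z^6, C_2 ≅ Z^4.

Boundary ∂_1: C_1 → C_0 sends each edge [p,q] (with p < q) to q − p.
The 4×6 boundary matrix has rank 3 and Smith normal form diag(1,1,1).

The boundary map ∂_2: C_2 → C_1 acts by ∂[p,q,r] = [q,r] − [p,r] + [p,q]. For instance
  ∂[1,2,3] = [2,3] − [1,3] + [1,2],
  ∂[0,2,3] = [2,3] − [0,3] + [0,2].
The resulting 6×4 matrix has rank 3, and its Smith normal form has invariant factors (1,1,1).

Reading off H_k = ker ∂_k / im ∂_{k+1}:

  H_0: rank C_0 − rank ∂_1 = 4 − 3 = 1, and the invariant factors of ∂_1 are all 1, so H_0 = Z.
  H_1: rank ker ∂_1 − rank ∂_2 = (6 − 3) − 3 = 0, and the invariant factors of ∂_2 are all 1, so H_1 = 0.
  H_2: rank ker ∂_2 − rank ∂_3 = (4 − 3) − 0 = 1, and there is no ∂_3, so H_2 = Z.

(K is a triangulation of the 2-sphere S^2.)

H_0 = Z,  H_1 = 0,  H_2 = Z.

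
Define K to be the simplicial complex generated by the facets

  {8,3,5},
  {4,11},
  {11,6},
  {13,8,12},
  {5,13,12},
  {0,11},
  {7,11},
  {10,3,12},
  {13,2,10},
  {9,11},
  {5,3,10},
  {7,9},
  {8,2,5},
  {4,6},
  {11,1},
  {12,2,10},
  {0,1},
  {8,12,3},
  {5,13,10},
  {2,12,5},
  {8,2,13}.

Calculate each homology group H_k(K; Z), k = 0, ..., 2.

H_0 = Z^2,  H_1 = Z^3 ⊕ Z/2,  H_2 = 0.

Order the vertices as 0 < 1 < 2 < 3 < 4 < 5 < 6 < 7 < 8 < 9 < 10 < 11 < 12 < 13. Listing each simplex with vertices in this order, K has dimension 2 with simplices:

  0-simplices (14): [0], [1], [2], [3], [4], [5], [6], [7], [8], [9], [10], [11], [12], [13]
  1-simplices (27): (27 of them)
  2-simplices (12): [2,5,8], [2,5,12], [2,8,13], [2,10,12], [2,10,13], [3,5,8], [3,5,10], [3,8,12], [3,10,12], [5,10,13], [5,12,13], [8,12,13]

Hence C_0 ≅ Z^14, C_1 ≅ Z^27, C_2 ≅ Z^12.

Boundary ∂_1: C_1 → C_0 maps an edge to its endpoints' difference, ∂[p,q] = q − p. For instance
  ∂[12,13] = [13] − [12].
As a 14×27 matrix over Z this has rank 12, with invariant factors (1,1,1,1,1,1,1,1,1,1,1,1).

Boundary ∂_2: C_2 → C_1 acts by ∂[p,q,r] = [q,r] − [p,r] + [p,q]. For instance
  ∂[2,5,8] = [5,8] − [2,8] + [2,5],
  ∂[3,5,8] = [5,8] − [3,8] + [3,5].
The resulting 27×12 matrix has rank 12, and its Smith normal form has invariant factors (1,1,1,1,1,1,1,1,1,1,1,2).

Computing H_k = (kernel of ∂_k) / (image of ∂_{k+1}):

  H_0: rank C_0 − rank ∂_1 = 14 − 12 = 2, and the invariant factors of ∂_1 are all 1, so H_0 ≅ Z^2.
  H_1: rank ker ∂_1 − rank ∂_2 = (27 − 12) − 12 = 3, and ∂_2 has invariant factor 2 > 1, so H_1 ≅ Z^3 ⊕ Z/2.
  H_2: rank ker ∂_2 − rank ∂_3 = (12 − 12) − 0 = 0, and there is no ∂_3, so H_2 ≅ 0.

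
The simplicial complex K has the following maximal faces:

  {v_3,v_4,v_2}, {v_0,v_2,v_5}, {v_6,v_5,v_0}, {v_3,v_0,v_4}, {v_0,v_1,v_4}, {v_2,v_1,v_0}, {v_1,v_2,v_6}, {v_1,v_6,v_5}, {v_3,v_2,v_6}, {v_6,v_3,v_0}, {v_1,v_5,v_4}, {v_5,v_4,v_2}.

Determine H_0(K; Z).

H_0 = Z.

K has 7 vertices, 18 edges, 12 triangles.
rank ∂_0 = 0, rank ∂_1 = 6 ⇒ b_0 = 7 − 0 − 6 = 1; all invariant factors of ∂_1 are 1 so no torsion. So H_0 = Z.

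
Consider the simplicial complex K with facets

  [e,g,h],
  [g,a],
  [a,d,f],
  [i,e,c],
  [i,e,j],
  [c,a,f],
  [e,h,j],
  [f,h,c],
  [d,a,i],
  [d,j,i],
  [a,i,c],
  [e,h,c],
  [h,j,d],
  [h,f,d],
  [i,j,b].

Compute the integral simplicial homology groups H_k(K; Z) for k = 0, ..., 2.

H_0 ≅ Z,  H_1 ≅ Z,  H_2 ≅ Z.

K has 10 vertices, 23 edges, 14 triangles.
rank ∂_0 = 0, rank ∂_1 = 9 ⇒ b_0 = 10 − 0 − 9 = 1; all invariant factors of ∂_1 are 1 so no torsion. So H_0 ≅ Z.
rank ∂_1 = 9, rank ∂_2 = 13 ⇒ b_1 = 23 − 9 − 13 = 1; all invariant factors of ∂_2 are 1 so no torsion. So H_1 ≅ Z.
rank ∂_2 = 13, rank ∂_3 = 0 ⇒ b_2 = 14 − 13 − 0 = 1. So H_2 ≅ Z.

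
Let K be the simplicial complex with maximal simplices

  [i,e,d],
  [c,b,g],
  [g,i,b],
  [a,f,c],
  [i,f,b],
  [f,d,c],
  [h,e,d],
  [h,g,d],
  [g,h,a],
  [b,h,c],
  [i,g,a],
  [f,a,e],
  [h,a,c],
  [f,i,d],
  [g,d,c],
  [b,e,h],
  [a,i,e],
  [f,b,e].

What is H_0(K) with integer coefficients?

H_0 ≅ Z.

We work with the vertex ordering a < b < c < d < e < f < g < h < i. The simplices of K, each written with vertices in increasing order, are:

  0-simplices (9): a, b, c, d, e, f, g, h, i
  1-simplices (27): ac, ae, af, ag, ah, ai, bc, be, bf, bg, bh, bi, cd, cf, cg, ch, de, df, dg, dh, di, ef, eh, ei, fi, gh, gi
  2-simplices (18): acf, ach, aef, aei, agh, agi, bcg, bch, bef, beh, bfi, bgi, cdf, cdg, deh, dei, dfi, dgh

Hence C_0 ≅ Z^9, C_1 ≅ Z^27, C_2 ≅ Z^18.

∂_1: C_1 → C_0 sends each edge [p,q] (with p < q) to q − p. For instance
  ∂eh = h − e.
As a 9×27 matrix over Z this has rank 8, with invariant factors (1,1,1,1,1,1,1,1).

The boundary map ∂_2: C_2 → C_1 maps a triangle to the signed sum of its edges. For instance
  ∂aei = ei − ai + ae,
  ∂aef = ef − af + ae.
The 27×18 boundary matrix has rank 18 and Smith normal form diag(1,1,1,1,1,1,1,1,1,1,1,1,1,1,1,1,1,2).

Now H_k = ker ∂_k / im ∂_{k+1}, so:

  H_0: rank C_0 − rank ∂_1 = 9 − 8 = 1, and the invariant factors of ∂_1 are all 1, so H_0 ≅ Z.

(K is a triangulation of the Klein bottle.)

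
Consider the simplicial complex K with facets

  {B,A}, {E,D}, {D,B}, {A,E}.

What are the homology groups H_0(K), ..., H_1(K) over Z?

H_0 = Z,  H_1 = Z.

We work with the vertex ordering A < B < D < E. The simplices of K, each written with vertices in increasing order, are:

  0-simplices (4): A, B, D, E
  1-simplices (4): AB, AE, BD, DE

giving chain groups C_0 ≅ Z^4, C_1 ≅ Z^4.

The boundary map ∂_1: C_1 → C_0 sends each edge [p,q] (with p < q) to q − p. For instance
  ∂AB = B − A.
The 4×4 boundary matrix has rank 3 and Smith normal form diag(1,1,1).

Now H_k = ker ∂_k / im ∂_{k+1}, so:

  H_0: rank C_0 − rank ∂_1 = 4 − 3 = 1, and the invariant factors of ∂_1 are all 1, so H_0 ≅ Z.
  H_1: rank ker ∂_1 − rank ∂_2 = (4 − 3) − 0 = 1, and there is no ∂_2, so H_1 ≅ Z.

As a check, the Euler characteristic is 4 − 4 = 0, which agrees with 1 − 1 = 0.
(K is a triangulation of the circle S^1.)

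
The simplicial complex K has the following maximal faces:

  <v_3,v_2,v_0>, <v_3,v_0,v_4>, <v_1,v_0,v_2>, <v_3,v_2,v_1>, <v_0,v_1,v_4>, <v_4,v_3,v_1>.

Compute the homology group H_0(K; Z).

K has 5 vertices, 9 edges, 6 triangles.
rank ∂_0 = 0, rank ∂_1 = 4 ⇒ b_0 = 5 − 0 − 4 = 1; all invariant factors of ∂_1 are 1 so no torsion. So H_0 = Z.

H_0 ≅ Z.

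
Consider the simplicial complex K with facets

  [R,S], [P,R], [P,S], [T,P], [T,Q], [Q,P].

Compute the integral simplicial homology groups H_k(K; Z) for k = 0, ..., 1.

H_0 ≅ Z,  H_1 ≅ Z^2.

We work with the vertex ordering P < Q < R < S < T. The simplices of K, each written with vertices in increasing order, are:

  0-simplices (5): P, Q, R, S, T
  1-simplices (6): PQ, PR, PS, PT, QT, RS

giving chain groups C_0 ≅ Z^5, C_1 ≅ Z^6.

Boundary ∂_1: C_1 → C_0 sends each edge [p,q] (with p < q) to q − p. For instance
  ∂RS = S − R.
The resulting 5×6 matrix has rank 4, and its Smith normal form has invariant factors (1,1,1,1).

Computing H_k = (kernel of ∂_k) / (image of ∂_{k+1}):

  H_0: rank C_0 − rank ∂_1 = 5 − 4 = 1, and the invariant factors of ∂_1 are all 1, so H_0 ≅ Z.
  H_1: rank ker ∂_1 − rank ∂_2 = (6 − 4) − 0 = 2, and there is no ∂_2, so H_1 ≅ Z^2.

As a check, the Euler characteristic is 5 − 6 = -1, which agrees with 1 − 2 = -1.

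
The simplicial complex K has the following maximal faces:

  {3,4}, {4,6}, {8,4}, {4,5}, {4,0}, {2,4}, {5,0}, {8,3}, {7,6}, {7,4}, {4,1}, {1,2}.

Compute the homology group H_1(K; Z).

Fix the vertex order 0 < 1 < 2 < 3 < 4 < 5 < 6 < 7 < 8 and write every simplex with vertices in increasing order. Then dim K = 1 and the simplices of K are:

  0-simplices (9): [0], [1], [2], [3], [4], [5], [6], [7], [8]
  1-simplices (12): [0,4], [0,5], [1,2], [1,4], [2,4], [3,4], [3,8], [4,5], [4,6], [4,7], [4,8], [6,7]

so the chain groups are C_0 ≅ Z^9, C_1 ≅ Z^12.

Boundary ∂_1: C_1 → C_0 sends each edge [p,q] (with p < q) to q − p.
The resulting 9×12 matrix has rank 8, and its Smith normal form has invariant factors (1,1,1,1,1,1,1,1).

Now H_k = ker ∂_k / im ∂_{k+1}, so:

  H_1: rank ker ∂_1 − rank ∂_2 = (12 − 8) − 0 = 4, and there is no ∂_2, so H_1 = Z^4.

H_1 ≅ Z^4.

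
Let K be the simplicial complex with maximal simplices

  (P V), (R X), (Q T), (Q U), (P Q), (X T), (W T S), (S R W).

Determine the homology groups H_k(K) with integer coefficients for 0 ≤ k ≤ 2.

K has 9 vertices, 11 edges, 2 triangles.
rank ∂_0 = 0, rank ∂_1 = 8 ⇒ b_0 = 9 − 0 − 8 = 1; all invariant factors of ∂_1 are 1 so no torsion. So H_0 ≅ Z.
rank ∂_1 = 8, rank ∂_2 = 2 ⇒ b_1 = 11 − 8 − 2 = 1; all invariant factors of ∂_2 are 1 so no torsion. So H_1 ≅ Z.
rank ∂_2 = 2, rank ∂_3 = 0 ⇒ b_2 = 2 − 2 − 0 = 0. So H_2 ≅ 0.

H_0 ≅ Z,  H_1 ≅ Z,  H_2 = 0.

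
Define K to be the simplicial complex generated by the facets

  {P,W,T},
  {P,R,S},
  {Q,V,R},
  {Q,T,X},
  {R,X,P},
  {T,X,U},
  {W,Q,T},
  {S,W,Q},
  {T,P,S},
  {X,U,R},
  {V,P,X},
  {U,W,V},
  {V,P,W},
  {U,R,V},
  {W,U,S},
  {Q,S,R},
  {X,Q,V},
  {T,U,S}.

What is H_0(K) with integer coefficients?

H_0 = Z.

K has 9 vertices, 27 edges, 18 triangles.
rank ∂_0 = 0, rank ∂_1 = 8 ⇒ b_0 = 9 − 0 − 8 = 1; all invariant factors of ∂_1 are 1 so no torsion. So H_0 = Z.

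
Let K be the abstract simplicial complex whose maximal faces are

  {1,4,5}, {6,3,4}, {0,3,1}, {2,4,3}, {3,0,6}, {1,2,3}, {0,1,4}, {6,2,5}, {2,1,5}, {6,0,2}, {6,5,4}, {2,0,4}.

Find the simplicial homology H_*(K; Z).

H_0 = Z,  H_1 = Z_2,  H_2 = 0.

Take the total order 0 < 1 < 2 < 3 < 4 < 5 < 6 on the vertex set. Then K (dimension 2) consists of the simplices:

  0-simplices (7): [0], [1], [2], [3], [4], [5], [6]
  1-simplices (18): [0,1], [0,2], [0,3], [0,4], [0,6], [1,2], [1,3], [1,4], [1,5], [2,3], [2,4], [2,5], [2,6], [3,4], [3,6], [4,5], [4,6], [5,6]
  2-simplices (12): [0,1,3], [0,1,4], [0,2,4], [0,2,6], [0,3,6], [1,2,3], [1,2,5], [1,4,5], [2,3,4], [2,5,6], [3,4,6], [4,5,6]

so the chain groups are C_0 ≅ Z^7, C_1 ≅ Z^18, C_2 ≅ Z^12.

The boundary map ∂_1: C_1 → C_0 sends each edge [p,q] (with p < q) to q − p.
This gives a 7×18 integer matrix of rank 6; reducing to Smith normal form yields diagonal entries (1,1,1,1,1,1).

Boundary ∂_2: C_2 → C_1 acts by ∂[p,q,r] = [q,r] − [p,r] + [p,q]. For instance
  ∂[0,1,4] = [1,4] − [0,4] + [0,1],
  ∂[3,4,6] = [4,6] − [3,6] + [3,4].
The resulting 18×12 matrix has rank 12, and its Smith normal form has invariant factors (1,1,1,1,1,1,1,1,1,1,1,2).

From H_k ≅ ker(∂_k) / im(∂_{k+1}) we obtain:

  H_0: rank C_0 − rank ∂_1 = 7 − 6 = 1, and the invariant factors of ∂_1 are all 1, so H_0 ≅ Z.
  H_1: rank ker ∂_1 − rank ∂_2 = (18 − 6) − 12 = 0, and ∂_2 has invariant factor 2 > 1, so H_1 ≅ Z_2.
  H_2: rank ker ∂_2 − rank ∂_3 = (12 − 12) − 0 = 0, and there is no ∂_3, so H_2 ≅ 0.

(K is a triangulation of the real projective plane RP^2.)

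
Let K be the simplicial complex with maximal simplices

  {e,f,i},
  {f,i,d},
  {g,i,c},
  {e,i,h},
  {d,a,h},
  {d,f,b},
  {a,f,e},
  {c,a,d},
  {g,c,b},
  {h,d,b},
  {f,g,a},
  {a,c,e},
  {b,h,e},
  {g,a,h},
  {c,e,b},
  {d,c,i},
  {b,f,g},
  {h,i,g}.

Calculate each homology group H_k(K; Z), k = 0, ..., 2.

Order the vertices as a < b < c < d < e < f < g < h < i. Listing each simplex with vertices in this order, K has dimension 2 with simplices:

  0-simplices (9): a, b, c, d, e, f, g, h, i
  1-simplices (27): ac, ad, ae, af, ag, ah, bc, bd, be, bf, bg, bh, cd, ce, cg, ci, df, dh, di, ef, eh, ei, fg, fi, gh, gi, hi
  2-simplices (18): acd, ace, adh, aef, afg, agh, bce, bcg, bdf, bdh, beh, bfg, cdi, cgi, dfi, efi, ehi, ghi

giving chain groups C_0 ≅ Z^9, C_1 ≅ Z^27, C_2 ≅ Z^18.

The boundary map ∂_1: C_1 → C_0 is given by ∂[p,q] = [q] − [p]. For instance
  ∂bg = g − b.
As a 9×27 matrix over Z this has rank 8, with invariant factors (1,1,1,1,1,1,1,1).

Boundary ∂_2: C_2 → C_1 acts by ∂[p,q,r] = [q,r] − [p,r] + [p,q]. For instance
  ∂bdf = df − bf + bd,
  ∂bcg = cg − bg + bc.
The resulting 27×18 matrix has rank 17, and its Smith normal form has invariant factors (1,1,1,1,1,1,1,1,1,1,1,1,1,1,1,1,1).

Reading off H_k = ker ∂_k / im ∂_{k+1}:

  H_0: rank C_0 − rank ∂_1 = 9 − 8 = 1, and the invariant factors of ∂_1 are all 1, so H_0 ≅ Z.
  H_1: rank ker ∂_1 − rank ∂_2 = (27 − 8) − 17 = 2, and the invariant factors of ∂_2 are all 1, so H_1 ≅ Z^2.
  H_2: rank ker ∂_2 − rank ∂_3 = (18 − 17) − 0 = 1, and there is no ∂_3, so H_2 ≅ Z.

As a check, the Euler characteristic is 9 − 27 + 18 = 0, which agrees with 1 − 2 + 1 = 0.

H_0 ≅ Z,  H_1 ≅ Z^2,  H_2 ≅ Z.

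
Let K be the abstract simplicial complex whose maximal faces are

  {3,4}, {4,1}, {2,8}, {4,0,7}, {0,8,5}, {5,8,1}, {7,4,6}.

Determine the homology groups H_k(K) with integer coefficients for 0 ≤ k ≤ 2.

K has 9 vertices, 13 edges, 4 triangles.
rank ∂_0 = 0, rank ∂_1 = 8 ⇒ b_0 = 9 − 0 − 8 = 1; all invariant factors of ∂_1 are 1 so no torsion. So H_0 = Z.
rank ∂_1 = 8, rank ∂_2 = 4 ⇒ b_1 = 13 − 8 − 4 = 1; all invariant factors of ∂_2 are 1 so no torsion. So H_1 = Z.
rank ∂_2 = 4, rank ∂_3 = 0 ⇒ b_2 = 4 − 4 − 0 = 0. So H_2 = 0.

H_0 ≅ Z,  H_1 ≅ Z,  H_2 = 0.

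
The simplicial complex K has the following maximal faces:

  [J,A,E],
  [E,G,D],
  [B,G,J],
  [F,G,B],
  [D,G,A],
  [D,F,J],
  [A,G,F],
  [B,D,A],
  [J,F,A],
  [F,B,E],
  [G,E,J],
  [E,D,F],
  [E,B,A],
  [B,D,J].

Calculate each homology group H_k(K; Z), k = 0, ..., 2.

Order the vertices as A < B < D < E < F < G < J. Listing each simplex with vertices in this order, K has dimension 2 with simplices:

  0-simplices (7): A, B, D, E, F, G, J
  1-simplices (21): AB, AD, AE, AF, AG, AJ, BD, BE, BF, BG, BJ, DE, DF, DG, DJ, EF, EG, EJ, FG, FJ, GJ
  2-simplices (14): ABD, ABE, ADG, AEJ, AFG, AFJ, BDJ, BEF, BFG, BGJ, DEF, DEG, DFJ, EGJ

giving chain groups C_0 ≅ Z^7, C_1 ≅ Z^21, C_2 ≅ Z^14.

Boundary ∂_1: C_1 → C_0 is given by ∂[p,q] = [q] − [p]. For instance
  ∂DE = E − D.
As a 7×21 matrix over Z this has rank 6, with invariant factors (1,1,1,1,1,1).

The boundary map ∂_2: C_2 → C_1 acts by ∂[p,q,r] = [q,r] − [p,r] + [p,q]. For instance
  ∂DEG = EG − DG + DE,
  ∂DFJ = FJ − DJ + DF.
As a 21×14 matrix over Z this has rank 13, with invariant factors (1,1,1,1,1,1,1,1,1,1,1,1,1).

Now H_k = ker ∂_k / im ∂_{k+1}, so:

  H_0: rank C_0 − rank ∂_1 = 7 − 6 = 1, and the invariant factors of ∂_1 are all 1, so H_0 ≅ Z.
  H_1: rank ker ∂_1 − rank ∂_2 = (21 − 6) − 13 = 2, and the invariant factors of ∂_2 are all 1, so H_1 ≅ Z^2.
  H_2: rank ker ∂_2 − rank ∂_3 = (14 − 13) − 0 = 1, and there is no ∂_3, so H_2 ≅ Z.

As a check, the Euler characteristic is 7 − 21 + 14 = 0, which agrees with 1 − 2 + 1 = 0.

H_0 ≅ Z,  H_1 ≅ Z^2,  H_2 ≅ Z.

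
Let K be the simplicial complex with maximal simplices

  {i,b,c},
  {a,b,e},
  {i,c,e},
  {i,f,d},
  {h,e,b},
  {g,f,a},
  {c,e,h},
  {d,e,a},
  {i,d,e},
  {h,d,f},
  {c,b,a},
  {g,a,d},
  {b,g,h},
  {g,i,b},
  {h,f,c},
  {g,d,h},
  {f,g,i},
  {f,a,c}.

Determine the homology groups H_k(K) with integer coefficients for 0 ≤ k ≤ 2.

K has 9 vertices, 27 edges, 18 triangles.
rank ∂_0 = 0, rank ∂_1 = 8 ⇒ b_0 = 9 − 0 − 8 = 1; all invariant factors of ∂_1 are 1 so no torsion. So H_0 ≅ Z.
rank ∂_1 = 8, rank ∂_2 = 18 ⇒ b_1 = 27 − 8 − 18 = 1; ∂_2 has invariant factor(s) [2] giving torsion. So H_1 ≅ Z ⊕ Z/2Z.
rank ∂_2 = 18, rank ∂_3 = 0 ⇒ b_2 = 18 − 18 − 0 = 0. So H_2 ≅ 0.

H_0 ≅ Z,  H_1 ≅ Z ⊕ Z/2Z,  H_2 = 0.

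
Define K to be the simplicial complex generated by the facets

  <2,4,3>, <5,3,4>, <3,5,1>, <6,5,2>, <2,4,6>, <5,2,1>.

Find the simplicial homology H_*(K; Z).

H_0 ≅ Z,  H_1 ≅ Z,  H_2 = 0.

We work with the vertex ordering 1 < 2 < 3 < 4 < 5 < 6. The simplices of K, each written with vertices in increasing order, are:

  0-simplices (6): [1], [2], [3], [4], [5], [6]
  1-simplices (12): [1,2], [1,3], [1,5], [2,3], [2,4], [2,5], [2,6], [3,4], [3,5], [4,5], [4,6], [5,6]
  2-simplices (6): [1,2,5], [1,3,5], [2,3,4], [2,4,6], [2,5,6], [3,4,5]

Hence C_0 ≅ Z^6, C_1 ≅ Z^12, C_2 ≅ Z^6.

The boundary map ∂_1: C_1 → C_0 is given by ∂[p,q] = [q] − [p].
The resulting 6×12 matrix has rank 5, and its Smith normal form has invariant factors (1,1,1,1,1).

Boundary ∂_2: C_2 → C_1 sends each 2-simplex [p,q,r] to [q,r] − [p,r] + [p,q]. For instance
  ∂[1,3,5] = [3,5] − [1,5] + [1,3],
  ∂[2,3,4] = [3,4] − [2,4] + [2,3].
This gives a 12×6 integer matrix of rank 6; reducing to Smith normal form yields diagonal entries (1,1,1,1,1,1).

Computing H_k = (kernel of ∂_k) / (image of ∂_{k+1}):

  H_0: rank C_0 − rank ∂_1 = 6 − 5 = 1, and the invariant factors of ∂_1 are all 1, so H_0 = Z.
  H_1: rank ker ∂_1 − rank ∂_2 = (12 − 5) − 6 = 1, and the invariant factors of ∂_2 are all 1, so H_1 = Z.
  H_2: rank ker ∂_2 − rank ∂_3 = (6 − 6) − 0 = 0, and there is no ∂_3, so H_2 = 0.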